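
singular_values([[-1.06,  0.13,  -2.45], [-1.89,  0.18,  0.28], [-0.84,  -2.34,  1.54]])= [3.34, 2.49, 1.42]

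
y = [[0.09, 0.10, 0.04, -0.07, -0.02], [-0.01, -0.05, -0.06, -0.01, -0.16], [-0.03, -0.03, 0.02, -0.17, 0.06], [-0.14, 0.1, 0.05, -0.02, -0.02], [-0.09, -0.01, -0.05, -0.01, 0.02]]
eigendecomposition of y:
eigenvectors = [[-0.30+0.09j,  (-0.3-0.09j),  0.77+0.00j,  (-0.07+0.02j),  -0.07-0.02j], [(0.22-0.49j),  (0.22+0.49j),  0.30+0.00j,  -0.40-0.16j,  (-0.4+0.16j)], [-0.35-0.33j,  -0.35+0.33j,  (0.01+0j),  (0.79+0j),  (0.79-0j)], [(-0.55+0j),  -0.55-0.00j,  -0.35+0.00j,  -0.11-0.23j,  -0.11+0.23j], [-0.13-0.24j,  (-0.13+0.24j),  (-0.45+0j),  (-0.11+0.32j),  -0.11-0.32j]]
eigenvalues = [(-0.11+0.13j), (-0.11-0.13j), (0.17+0j), (0.05+0.08j), (0.05-0.08j)]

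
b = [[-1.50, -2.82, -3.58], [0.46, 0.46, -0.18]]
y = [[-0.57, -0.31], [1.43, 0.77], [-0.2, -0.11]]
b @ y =[[-2.46, -1.31], [0.43, 0.23]]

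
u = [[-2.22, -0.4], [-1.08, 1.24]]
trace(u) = -0.98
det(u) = -3.18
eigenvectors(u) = [[-0.96, 0.11], [-0.29, -0.99]]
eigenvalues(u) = [-2.34, 1.36]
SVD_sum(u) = [[-2.16, 0.22], [-1.19, 0.12]] + [[-0.06, -0.62],[0.11, 1.12]]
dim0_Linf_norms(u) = [2.22, 1.24]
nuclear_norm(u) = 3.76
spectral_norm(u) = 2.48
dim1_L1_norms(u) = [2.62, 2.32]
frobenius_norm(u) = 2.79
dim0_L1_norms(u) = [3.3, 1.64]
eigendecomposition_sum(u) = [[-2.26, -0.25], [-0.68, -0.08]] + [[0.04, -0.15], [-0.40, 1.32]]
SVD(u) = [[-0.87, -0.48],[-0.48, 0.87]] @ diag([2.478027543081949, 1.2852157389820738]) @ [[0.99, -0.1], [0.10, 0.99]]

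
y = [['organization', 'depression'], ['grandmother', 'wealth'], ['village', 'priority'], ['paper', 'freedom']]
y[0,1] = 'depression'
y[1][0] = 'grandmother'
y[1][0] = 'grandmother'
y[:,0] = ['organization', 'grandmother', 'village', 'paper']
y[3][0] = 'paper'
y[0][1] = 'depression'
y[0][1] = 'depression'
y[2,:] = ['village', 'priority']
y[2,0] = 'village'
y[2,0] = 'village'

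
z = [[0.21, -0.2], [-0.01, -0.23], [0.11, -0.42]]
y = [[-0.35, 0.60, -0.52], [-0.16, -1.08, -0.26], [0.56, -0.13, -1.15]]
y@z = [[-0.14,  0.15], [-0.05,  0.39], [-0.01,  0.40]]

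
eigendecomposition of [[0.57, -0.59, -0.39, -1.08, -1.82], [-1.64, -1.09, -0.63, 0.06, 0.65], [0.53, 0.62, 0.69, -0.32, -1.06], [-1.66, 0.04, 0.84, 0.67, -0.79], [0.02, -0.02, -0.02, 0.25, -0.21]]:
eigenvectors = [[(0.63+0j), (-0.3+0j), -0.32-0.08j, -0.32+0.08j, 0.26+0.00j], [-0.41+0.00j, (-0.85+0j), (0.69+0j), 0.69-0.00j, (-0.71+0j)], [0.26+0.00j, (0.3+0j), (-0.56-0.16j), (-0.56+0.16j), (0.64+0j)], [-0.60+0.00j, -0.31+0.00j, (-0.22-0.02j), (-0.22+0.02j), 0.06+0.00j], [-0.06+0.00j, (0.06+0j), -0.08+0.10j, (-0.08-0.1j), (0.15+0j)]]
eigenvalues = [(2+0j), (-1.47+0j), (0.08+0.43j), (0.08-0.43j), (-0.06+0j)]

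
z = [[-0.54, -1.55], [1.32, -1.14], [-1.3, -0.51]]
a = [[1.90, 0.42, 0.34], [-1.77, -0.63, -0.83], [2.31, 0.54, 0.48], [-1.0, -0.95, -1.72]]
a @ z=[[-0.91, -3.6],[1.2, 3.88],[-1.16, -4.44],[1.52, 3.51]]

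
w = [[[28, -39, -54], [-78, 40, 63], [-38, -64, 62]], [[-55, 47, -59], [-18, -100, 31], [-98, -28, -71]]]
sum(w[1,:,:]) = -351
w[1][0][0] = -55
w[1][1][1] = -100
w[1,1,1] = -100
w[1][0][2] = -59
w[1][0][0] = -55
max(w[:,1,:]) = 63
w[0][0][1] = -39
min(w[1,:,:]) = -100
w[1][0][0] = -55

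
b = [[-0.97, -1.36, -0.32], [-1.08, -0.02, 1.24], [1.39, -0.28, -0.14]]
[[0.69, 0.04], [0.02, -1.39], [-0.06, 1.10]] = b@[[-0.13, 0.66], [-0.39, -0.37], [-0.10, -0.55]]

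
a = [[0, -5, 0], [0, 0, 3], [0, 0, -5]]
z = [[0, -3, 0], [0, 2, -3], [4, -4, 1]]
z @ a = [[0, 0, -9], [0, 0, 21], [0, -20, -17]]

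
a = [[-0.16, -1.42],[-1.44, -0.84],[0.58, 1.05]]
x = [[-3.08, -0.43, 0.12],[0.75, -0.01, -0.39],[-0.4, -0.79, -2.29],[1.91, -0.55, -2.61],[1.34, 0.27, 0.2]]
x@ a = [[1.18, 4.86], [-0.33, -1.47], [-0.13, -1.17], [-1.03, -4.99], [-0.49, -1.92]]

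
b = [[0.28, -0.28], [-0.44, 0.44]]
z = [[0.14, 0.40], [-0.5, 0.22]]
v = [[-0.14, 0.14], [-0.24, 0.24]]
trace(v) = 0.10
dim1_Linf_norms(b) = [0.28, 0.44]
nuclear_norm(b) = 0.74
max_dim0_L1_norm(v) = 0.38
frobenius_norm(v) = 0.39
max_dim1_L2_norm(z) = 0.55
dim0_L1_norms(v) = [0.38, 0.38]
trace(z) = 0.36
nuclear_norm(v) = 0.39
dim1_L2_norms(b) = [0.4, 0.62]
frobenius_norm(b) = 0.74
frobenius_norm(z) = 0.69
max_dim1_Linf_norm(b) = 0.44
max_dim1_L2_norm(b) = 0.62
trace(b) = 0.72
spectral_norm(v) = 0.39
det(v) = -0.00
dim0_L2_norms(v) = [0.28, 0.28]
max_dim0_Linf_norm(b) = 0.44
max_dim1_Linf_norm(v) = 0.24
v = z @ b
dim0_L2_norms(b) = [0.52, 0.52]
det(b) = 0.00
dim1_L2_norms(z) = [0.42, 0.55]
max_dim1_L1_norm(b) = 0.88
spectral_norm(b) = 0.74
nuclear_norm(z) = 0.97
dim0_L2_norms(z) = [0.52, 0.46]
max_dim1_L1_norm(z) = 0.72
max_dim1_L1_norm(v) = 0.48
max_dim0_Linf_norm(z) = 0.5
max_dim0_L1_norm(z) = 0.64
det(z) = 0.23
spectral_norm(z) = 0.55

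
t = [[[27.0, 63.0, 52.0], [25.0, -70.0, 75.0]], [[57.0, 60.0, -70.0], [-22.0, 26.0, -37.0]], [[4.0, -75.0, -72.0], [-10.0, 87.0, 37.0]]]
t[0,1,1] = -70.0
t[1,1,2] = -37.0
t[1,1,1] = 26.0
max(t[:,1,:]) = 87.0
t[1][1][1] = 26.0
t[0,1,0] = 25.0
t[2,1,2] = 37.0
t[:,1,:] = [[25.0, -70.0, 75.0], [-22.0, 26.0, -37.0], [-10.0, 87.0, 37.0]]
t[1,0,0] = 57.0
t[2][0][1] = -75.0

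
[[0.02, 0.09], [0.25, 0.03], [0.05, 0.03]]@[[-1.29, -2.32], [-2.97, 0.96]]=[[-0.29,0.04], [-0.41,-0.55], [-0.15,-0.09]]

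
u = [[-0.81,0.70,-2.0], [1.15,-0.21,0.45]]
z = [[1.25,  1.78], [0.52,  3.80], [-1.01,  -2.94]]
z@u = [[1.03, 0.50, -1.7], [3.95, -0.43, 0.67], [-2.56, -0.09, 0.7]]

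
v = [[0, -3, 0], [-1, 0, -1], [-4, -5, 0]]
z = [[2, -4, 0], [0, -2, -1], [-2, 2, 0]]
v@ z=[[0, 6, 3], [0, 2, 0], [-8, 26, 5]]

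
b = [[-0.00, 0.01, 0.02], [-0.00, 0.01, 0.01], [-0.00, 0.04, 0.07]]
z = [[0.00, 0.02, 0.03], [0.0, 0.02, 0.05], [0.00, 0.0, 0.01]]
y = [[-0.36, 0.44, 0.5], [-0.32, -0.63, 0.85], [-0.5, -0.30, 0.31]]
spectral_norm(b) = 0.08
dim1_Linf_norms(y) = [0.5, 0.85, 0.5]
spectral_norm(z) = 0.07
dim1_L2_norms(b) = [0.02, 0.01, 0.08]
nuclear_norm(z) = 0.07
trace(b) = 0.08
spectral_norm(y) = 1.29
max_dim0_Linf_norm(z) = 0.05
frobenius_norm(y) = 1.49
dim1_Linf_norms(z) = [0.03, 0.05, 0.01]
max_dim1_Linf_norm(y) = 0.85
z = y @ b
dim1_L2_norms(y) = [0.76, 1.11, 0.66]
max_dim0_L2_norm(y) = 1.03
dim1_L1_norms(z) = [0.05, 0.07, 0.01]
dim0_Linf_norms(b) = [0.0, 0.04, 0.07]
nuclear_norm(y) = 2.29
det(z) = 0.00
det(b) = 0.00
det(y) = -0.27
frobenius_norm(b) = 0.08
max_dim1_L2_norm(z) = 0.05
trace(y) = -0.68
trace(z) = 0.03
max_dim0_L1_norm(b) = 0.1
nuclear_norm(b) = 0.09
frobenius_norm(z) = 0.07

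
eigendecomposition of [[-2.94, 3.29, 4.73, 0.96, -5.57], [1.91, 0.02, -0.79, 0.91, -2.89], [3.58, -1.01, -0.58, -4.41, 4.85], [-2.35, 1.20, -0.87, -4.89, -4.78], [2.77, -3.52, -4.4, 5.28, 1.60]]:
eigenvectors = [[(0.2-0.44j), (0.2+0.44j), (-0.67+0j), 0.16+0.00j, (-0.58+0j)], [(-0.33-0.24j), (-0.33+0.24j), (-0.69+0j), (0.88+0j), 0.38+0.00j], [0.08+0.41j, 0.08-0.41j, -0.03+0.00j, -0.43+0.00j, (0.46+0j)], [(0.17-0.24j), (0.17+0.24j), (-0.07+0j), (0.13+0j), 0.41+0.00j], [(-0.59+0j), -0.59-0.00j, (0.27+0j), 0.07+0.00j, 0.38+0.00j]]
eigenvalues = [(-2.31+5.88j), (-2.31-5.88j), (3.01+0j), (0.66+0j), (-5.85+0j)]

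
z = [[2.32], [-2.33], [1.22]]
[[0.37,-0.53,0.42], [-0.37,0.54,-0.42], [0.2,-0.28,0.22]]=z @ [[0.16, -0.23, 0.18]]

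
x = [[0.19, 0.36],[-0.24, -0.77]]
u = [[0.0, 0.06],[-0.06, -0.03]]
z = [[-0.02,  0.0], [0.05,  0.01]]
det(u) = 0.00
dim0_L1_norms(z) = [0.07, 0.01]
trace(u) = -0.03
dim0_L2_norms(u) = [0.06, 0.07]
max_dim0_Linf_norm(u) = 0.06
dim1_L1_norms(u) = [0.06, 0.09]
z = x @ u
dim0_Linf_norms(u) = [0.06, 0.06]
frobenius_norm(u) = 0.09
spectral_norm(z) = 0.05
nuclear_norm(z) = 0.06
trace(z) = -0.01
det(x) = -0.06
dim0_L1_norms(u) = [0.06, 0.09]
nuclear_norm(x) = 0.97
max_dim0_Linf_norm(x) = 0.77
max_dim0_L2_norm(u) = 0.07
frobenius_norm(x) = 0.90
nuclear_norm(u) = 0.12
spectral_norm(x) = 0.90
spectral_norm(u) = 0.08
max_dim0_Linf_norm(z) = 0.05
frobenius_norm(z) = 0.05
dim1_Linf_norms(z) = [0.02, 0.05]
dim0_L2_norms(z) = [0.05, 0.01]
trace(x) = -0.58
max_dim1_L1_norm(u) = 0.09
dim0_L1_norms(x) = [0.43, 1.13]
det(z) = -0.00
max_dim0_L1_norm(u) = 0.09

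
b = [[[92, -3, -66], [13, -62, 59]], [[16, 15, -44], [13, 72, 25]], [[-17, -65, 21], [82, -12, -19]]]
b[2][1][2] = -19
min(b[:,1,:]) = -62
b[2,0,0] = -17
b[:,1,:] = [[13, -62, 59], [13, 72, 25], [82, -12, -19]]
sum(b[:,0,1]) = -53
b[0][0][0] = 92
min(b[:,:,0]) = -17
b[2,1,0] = 82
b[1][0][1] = 15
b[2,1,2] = -19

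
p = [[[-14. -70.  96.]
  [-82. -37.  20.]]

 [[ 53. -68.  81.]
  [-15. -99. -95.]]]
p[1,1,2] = -95.0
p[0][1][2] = 20.0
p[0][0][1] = -70.0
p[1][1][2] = -95.0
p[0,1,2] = 20.0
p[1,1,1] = -99.0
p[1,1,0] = -15.0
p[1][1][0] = -15.0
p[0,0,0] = -14.0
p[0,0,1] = -70.0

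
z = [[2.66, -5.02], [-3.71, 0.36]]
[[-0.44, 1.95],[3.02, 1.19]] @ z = [[-8.4,2.91], [3.62,-14.73]]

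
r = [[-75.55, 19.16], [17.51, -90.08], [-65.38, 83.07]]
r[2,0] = -65.38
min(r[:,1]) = -90.08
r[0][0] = -75.55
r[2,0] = -65.38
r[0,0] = -75.55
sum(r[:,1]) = 12.149999999999991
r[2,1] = 83.07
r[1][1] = -90.08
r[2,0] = -65.38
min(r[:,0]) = -75.55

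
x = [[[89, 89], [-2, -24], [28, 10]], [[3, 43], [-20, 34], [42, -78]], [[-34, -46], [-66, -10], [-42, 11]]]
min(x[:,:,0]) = -66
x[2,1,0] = -66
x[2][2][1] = 11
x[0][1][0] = -2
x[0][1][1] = -24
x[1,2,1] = -78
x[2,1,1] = -10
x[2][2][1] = 11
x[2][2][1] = 11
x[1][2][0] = 42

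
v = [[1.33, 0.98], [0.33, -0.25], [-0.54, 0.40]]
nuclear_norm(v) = 2.42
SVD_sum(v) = [[1.4, 0.87], [0.13, 0.08], [-0.21, -0.13]] + [[-0.07, 0.11], [0.2, -0.33], [-0.33, 0.53]]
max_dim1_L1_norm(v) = 2.31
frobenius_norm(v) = 1.83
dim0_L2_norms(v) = [1.47, 1.09]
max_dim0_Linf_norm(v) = 1.33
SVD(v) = [[-0.99, 0.17],[-0.09, -0.52],[0.15, 0.84]] @ diag([1.6719982759069698, 0.7461378996969135]) @ [[-0.85, -0.53], [-0.53, 0.85]]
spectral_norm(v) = 1.67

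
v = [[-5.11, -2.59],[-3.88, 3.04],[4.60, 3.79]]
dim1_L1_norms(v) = [7.7, 6.92, 8.39]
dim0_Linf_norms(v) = [5.11, 3.79]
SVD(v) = [[-0.68, 0.04], [-0.27, -0.94], [0.68, -0.32]] @ diag([8.430140380943977, 4.644677939058609]) @ [[0.91, 0.42], [0.42, -0.91]]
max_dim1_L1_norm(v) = 8.39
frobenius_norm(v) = 9.62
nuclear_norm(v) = 13.07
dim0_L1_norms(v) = [13.59, 9.42]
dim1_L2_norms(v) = [5.73, 4.93, 5.96]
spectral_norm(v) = 8.43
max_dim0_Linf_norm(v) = 5.11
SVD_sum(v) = [[-5.2, -2.41], [-2.04, -0.94], [5.23, 2.42]] + [[0.09, -0.18],[-1.84, 3.98],[-0.63, 1.37]]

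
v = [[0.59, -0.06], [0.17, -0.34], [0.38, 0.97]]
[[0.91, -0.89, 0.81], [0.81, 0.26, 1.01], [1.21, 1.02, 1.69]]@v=[[0.69, 1.03], [0.91, 0.84], [1.53, 1.22]]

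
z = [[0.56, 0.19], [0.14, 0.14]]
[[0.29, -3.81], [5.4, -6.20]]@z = [[-0.37, -0.48], [2.16, 0.16]]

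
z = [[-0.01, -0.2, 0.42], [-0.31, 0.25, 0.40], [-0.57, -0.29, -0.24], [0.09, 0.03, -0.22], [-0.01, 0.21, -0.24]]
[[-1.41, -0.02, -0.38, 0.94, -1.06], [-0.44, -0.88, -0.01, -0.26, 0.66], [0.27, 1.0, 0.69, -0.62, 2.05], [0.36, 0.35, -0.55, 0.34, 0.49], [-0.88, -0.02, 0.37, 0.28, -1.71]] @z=[[0.33, 0.19, -0.46], [0.25, 0.00, -0.64], [-0.78, 0.41, -0.01], [0.23, 0.29, 0.23], [-0.15, -0.29, -0.12]]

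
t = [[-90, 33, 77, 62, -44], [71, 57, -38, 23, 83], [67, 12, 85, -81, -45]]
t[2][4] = -45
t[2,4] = -45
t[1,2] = -38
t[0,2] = 77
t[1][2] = -38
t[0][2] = 77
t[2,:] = [67, 12, 85, -81, -45]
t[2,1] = 12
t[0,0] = -90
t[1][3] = 23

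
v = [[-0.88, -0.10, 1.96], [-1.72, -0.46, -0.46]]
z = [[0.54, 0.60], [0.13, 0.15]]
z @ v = [[-1.51, -0.33, 0.78], [-0.37, -0.08, 0.19]]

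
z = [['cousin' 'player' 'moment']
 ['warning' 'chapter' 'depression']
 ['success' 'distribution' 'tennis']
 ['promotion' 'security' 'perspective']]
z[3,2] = 'perspective'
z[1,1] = 'chapter'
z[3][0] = 'promotion'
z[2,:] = ['success', 'distribution', 'tennis']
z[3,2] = 'perspective'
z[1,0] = 'warning'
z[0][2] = 'moment'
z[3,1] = 'security'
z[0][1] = 'player'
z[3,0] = 'promotion'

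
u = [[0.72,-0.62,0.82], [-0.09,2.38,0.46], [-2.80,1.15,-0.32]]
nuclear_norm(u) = 6.26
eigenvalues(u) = [(0.08+1.42j), (0.08-1.42j), (2.62+0j)]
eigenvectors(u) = [[0.17+0.47j, 0.17-0.47j, (0.1+0j)],  [0.12+0.09j, 0.12-0.09j, (-0.89+0j)],  [(-0.85+0j), (-0.85-0j), -0.44+0.00j]]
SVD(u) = [[-0.3, -0.11, 0.95], [0.46, -0.89, 0.04], [0.84, 0.45, 0.31]] @ diag([3.444386276409136, 2.0782324080404293, 0.7357671078914031]) @ [[-0.76, 0.65, -0.09], [-0.60, -0.74, -0.31], [-0.26, -0.18, 0.95]]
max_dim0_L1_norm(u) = 4.15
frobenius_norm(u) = 4.09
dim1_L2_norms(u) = [1.26, 2.43, 3.04]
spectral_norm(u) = 3.44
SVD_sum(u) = [[0.77, -0.66, 0.09], [-1.19, 1.02, -0.14], [-2.19, 1.88, -0.25]] + [[0.13, 0.17, 0.07],[1.11, 1.37, 0.57],[-0.55, -0.68, -0.28]] + [[-0.18, -0.13, 0.66], [-0.01, -0.01, 0.03], [-0.06, -0.04, 0.22]]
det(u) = 5.27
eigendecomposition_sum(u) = [[0.33+0.68j, (-0.17+0.08j), (0.42-0.02j)], [0.20+0.12j, -0.03+0.05j, 0.11-0.07j], [-1.28+0.14j, (-0.03-0.33j), -0.22+0.69j]] + [[0.33-0.68j, (-0.17-0.08j), 0.42+0.02j],  [0.20-0.12j, (-0.03-0.05j), 0.11+0.07j],  [-1.28-0.14j, -0.03+0.33j, -0.22-0.69j]] + [[(0.05+0j), -0.27-0.00j, -0.03+0.00j], [-0.48-0.00j, 2.44+0.00j, 0.25-0.00j], [-0.24-0.00j, (1.22+0j), (0.12-0j)]]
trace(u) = 2.78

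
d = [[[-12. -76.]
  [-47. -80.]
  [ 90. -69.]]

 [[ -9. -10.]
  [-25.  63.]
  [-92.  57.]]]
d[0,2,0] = 90.0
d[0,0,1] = -76.0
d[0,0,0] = -12.0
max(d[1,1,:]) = 63.0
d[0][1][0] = -47.0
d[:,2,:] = [[90.0, -69.0], [-92.0, 57.0]]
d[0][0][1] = -76.0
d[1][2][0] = -92.0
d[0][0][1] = -76.0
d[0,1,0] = -47.0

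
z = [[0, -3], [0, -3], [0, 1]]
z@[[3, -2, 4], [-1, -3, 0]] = [[3, 9, 0], [3, 9, 0], [-1, -3, 0]]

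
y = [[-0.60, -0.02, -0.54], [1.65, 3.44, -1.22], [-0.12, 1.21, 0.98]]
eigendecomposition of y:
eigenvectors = [[0.92+0.00j, 0.10-0.07j, (0.1+0.07j)], [-0.29+0.00j, -0.76+0.00j, -0.76-0.00j], [0.26+0.00j, (-0.58+0.28j), -0.58-0.28j]]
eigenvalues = [(-0.75+0j), (2.28+0.6j), (2.28-0.6j)]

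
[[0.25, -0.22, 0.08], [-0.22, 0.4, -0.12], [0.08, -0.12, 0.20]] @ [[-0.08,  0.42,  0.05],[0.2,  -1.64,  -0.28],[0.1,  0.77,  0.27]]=[[-0.06, 0.53, 0.10], [0.09, -0.84, -0.16], [-0.01, 0.38, 0.09]]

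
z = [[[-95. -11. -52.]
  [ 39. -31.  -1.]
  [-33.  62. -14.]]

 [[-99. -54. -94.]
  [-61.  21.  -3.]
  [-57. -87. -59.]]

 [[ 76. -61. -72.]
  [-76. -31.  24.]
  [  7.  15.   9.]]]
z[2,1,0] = -76.0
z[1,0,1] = -54.0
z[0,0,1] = -11.0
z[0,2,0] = -33.0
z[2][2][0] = 7.0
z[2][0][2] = -72.0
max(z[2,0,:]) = 76.0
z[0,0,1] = -11.0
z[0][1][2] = -1.0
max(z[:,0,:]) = 76.0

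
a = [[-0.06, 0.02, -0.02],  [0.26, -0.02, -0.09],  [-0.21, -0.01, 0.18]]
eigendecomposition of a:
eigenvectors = [[-0.1, -0.41, 0.20], [-0.46, 0.87, 0.94], [0.88, -0.26, 0.29]]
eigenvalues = [0.21, -0.12, 0.01]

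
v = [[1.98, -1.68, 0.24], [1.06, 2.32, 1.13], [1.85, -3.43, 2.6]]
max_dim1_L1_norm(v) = 7.88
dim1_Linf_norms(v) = [1.98, 2.32, 3.43]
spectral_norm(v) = 5.25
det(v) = 18.83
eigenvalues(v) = [(1.43+0j), (2.73+2.38j), (2.73-2.38j)]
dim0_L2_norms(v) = [2.91, 4.47, 2.85]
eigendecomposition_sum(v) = [[0.95+0.00j,  (0.22+0j),  -0.41+0.00j],[(0.17+0j),  (0.04+0j),  (-0.07+0j)],[-1.02+0.00j,  -0.24-0.00j,  (0.44-0j)]] + [[(0.51+0.33j),(-0.95+0.66j),(0.32+0.42j)], [(0.45-0.83j),1.14+1.38j,(0.6-0.55j)], [1.44+0.33j,(-1.6+2.29j),(1.08+0.67j)]] + [[(0.51-0.33j),-0.95-0.66j,(0.32-0.42j)],[0.45+0.83j,(1.14-1.38j),(0.6+0.55j)],[(1.44-0.33j),(-1.6-2.29j),(1.08-0.67j)]]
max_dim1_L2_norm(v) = 4.68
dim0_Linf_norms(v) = [1.98, 3.43, 2.6]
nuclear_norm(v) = 9.27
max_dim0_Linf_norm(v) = 3.43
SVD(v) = [[-0.44, -0.08, -0.89], [0.17, -0.99, -0.00], [-0.88, -0.15, 0.45]] @ diag([5.248704792249134, 2.6817070808665586, 1.3380004246079775]) @ [[-0.44, 0.79, -0.42], [-0.55, -0.61, -0.57], [-0.71, -0.02, 0.71]]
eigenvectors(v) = [[(0.68+0j), (-0.31-0.11j), -0.31+0.11j],[0.12+0.00j, (-0.14+0.49j), (-0.14-0.49j)],[(-0.73+0j), -0.79+0.00j, -0.79-0.00j]]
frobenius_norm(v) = 6.04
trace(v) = 6.90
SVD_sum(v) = [[1.02, -1.83, 0.97], [-0.4, 0.71, -0.38], [2.05, -3.67, 1.95]] + [[0.11, 0.12, 0.12],[1.46, 1.61, 1.51],[0.23, 0.25, 0.23]] + [[0.85, 0.02, -0.85], [0.0, 0.0, -0.00], [-0.42, -0.01, 0.42]]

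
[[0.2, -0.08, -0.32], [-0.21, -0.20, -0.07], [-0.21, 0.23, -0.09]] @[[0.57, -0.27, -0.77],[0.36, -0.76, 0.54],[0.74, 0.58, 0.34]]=[[-0.15, -0.18, -0.31], [-0.24, 0.17, 0.03], [-0.10, -0.17, 0.26]]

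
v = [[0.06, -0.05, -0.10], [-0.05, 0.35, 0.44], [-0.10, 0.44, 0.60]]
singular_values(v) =[0.95, 0.06, 0.01]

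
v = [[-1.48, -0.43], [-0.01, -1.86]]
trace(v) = -3.34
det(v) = 2.75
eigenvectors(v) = [[1.00, 0.74], [-0.03, 0.67]]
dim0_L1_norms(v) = [1.49, 2.29]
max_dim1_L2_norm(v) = 1.86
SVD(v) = [[0.47, 0.88], [0.88, -0.47]] @ diag([1.9738406424686514, 1.392462968318706]) @ [[-0.36,-0.93], [-0.93,0.36]]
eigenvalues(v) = [-1.47, -1.87]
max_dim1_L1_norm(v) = 1.91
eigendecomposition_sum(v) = [[-1.43, 1.57], [0.04, -0.04]] + [[-0.05,-2.0], [-0.05,-1.82]]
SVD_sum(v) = [[-0.33, -0.87], [-0.62, -1.62]] + [[-1.15, 0.44], [0.61, -0.24]]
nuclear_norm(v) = 3.37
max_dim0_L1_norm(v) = 2.29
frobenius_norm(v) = 2.42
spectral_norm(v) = 1.97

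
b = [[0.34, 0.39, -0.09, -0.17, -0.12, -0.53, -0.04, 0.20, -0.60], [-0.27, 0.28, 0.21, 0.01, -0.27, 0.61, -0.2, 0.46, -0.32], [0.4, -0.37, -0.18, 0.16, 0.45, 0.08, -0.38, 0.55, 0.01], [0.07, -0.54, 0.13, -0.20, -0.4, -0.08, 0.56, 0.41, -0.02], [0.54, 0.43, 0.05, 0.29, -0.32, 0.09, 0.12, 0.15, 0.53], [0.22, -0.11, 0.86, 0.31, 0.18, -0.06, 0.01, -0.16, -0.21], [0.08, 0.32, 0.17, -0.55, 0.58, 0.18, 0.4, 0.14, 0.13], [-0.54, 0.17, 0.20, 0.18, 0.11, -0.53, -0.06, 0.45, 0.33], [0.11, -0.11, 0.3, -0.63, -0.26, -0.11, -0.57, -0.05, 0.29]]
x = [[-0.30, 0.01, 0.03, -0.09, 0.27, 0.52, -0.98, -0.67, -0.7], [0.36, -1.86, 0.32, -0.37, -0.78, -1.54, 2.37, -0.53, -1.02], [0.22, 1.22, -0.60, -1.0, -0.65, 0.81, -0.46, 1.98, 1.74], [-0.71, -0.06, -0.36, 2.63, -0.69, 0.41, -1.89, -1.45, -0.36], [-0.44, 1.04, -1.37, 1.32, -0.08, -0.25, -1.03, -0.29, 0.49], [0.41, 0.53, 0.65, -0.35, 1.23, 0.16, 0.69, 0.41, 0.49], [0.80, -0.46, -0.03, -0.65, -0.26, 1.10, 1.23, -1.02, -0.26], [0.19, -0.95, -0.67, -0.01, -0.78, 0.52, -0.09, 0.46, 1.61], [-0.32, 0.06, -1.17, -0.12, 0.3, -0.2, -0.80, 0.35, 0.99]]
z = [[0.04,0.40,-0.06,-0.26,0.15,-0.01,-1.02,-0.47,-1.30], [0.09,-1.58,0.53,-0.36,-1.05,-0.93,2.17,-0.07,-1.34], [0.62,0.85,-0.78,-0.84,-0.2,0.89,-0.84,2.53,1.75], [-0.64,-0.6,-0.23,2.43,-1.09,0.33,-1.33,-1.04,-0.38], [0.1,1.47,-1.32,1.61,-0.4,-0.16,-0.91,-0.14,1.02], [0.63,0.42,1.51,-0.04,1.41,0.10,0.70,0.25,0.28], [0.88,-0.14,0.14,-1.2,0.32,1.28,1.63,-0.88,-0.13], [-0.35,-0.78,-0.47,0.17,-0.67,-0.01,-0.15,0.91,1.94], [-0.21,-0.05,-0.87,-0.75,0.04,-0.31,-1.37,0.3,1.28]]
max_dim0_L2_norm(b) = 1.0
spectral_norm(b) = 1.01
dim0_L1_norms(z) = [3.56, 6.29, 5.91, 7.66, 5.33, 4.02, 10.12, 6.59, 9.42]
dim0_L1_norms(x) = [3.75, 6.19, 5.2, 6.54, 5.04, 5.51, 9.54, 7.16, 7.66]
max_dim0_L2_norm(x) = 3.75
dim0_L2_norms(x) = [1.38, 2.73, 2.17, 3.22, 1.97, 2.25, 3.75, 2.89, 2.97]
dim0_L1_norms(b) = [2.57, 2.72, 2.19, 2.5, 2.69, 2.27, 2.34, 2.57, 2.44]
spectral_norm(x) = 5.16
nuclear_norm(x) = 18.59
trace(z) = 3.63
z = x + b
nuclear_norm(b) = 9.01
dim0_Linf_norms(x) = [0.8, 1.86, 1.37, 2.63, 1.23, 1.54, 2.37, 1.98, 1.74]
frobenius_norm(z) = 8.47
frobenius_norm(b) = 3.00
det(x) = -0.00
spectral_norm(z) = 5.34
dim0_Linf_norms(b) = [0.54, 0.54, 0.86, 0.63, 0.58, 0.61, 0.57, 0.55, 0.6]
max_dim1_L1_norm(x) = 9.15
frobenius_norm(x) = 8.04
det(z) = 12.68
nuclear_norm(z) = 20.66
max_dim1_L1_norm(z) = 9.3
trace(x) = 2.63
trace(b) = 1.00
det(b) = -1.01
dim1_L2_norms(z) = [1.79, 3.38, 3.66, 3.32, 2.93, 2.34, 2.73, 2.46, 2.25]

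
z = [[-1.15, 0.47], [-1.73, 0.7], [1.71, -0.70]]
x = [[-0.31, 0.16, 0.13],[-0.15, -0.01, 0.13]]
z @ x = [[0.29, -0.19, -0.09], [0.43, -0.28, -0.13], [-0.43, 0.28, 0.13]]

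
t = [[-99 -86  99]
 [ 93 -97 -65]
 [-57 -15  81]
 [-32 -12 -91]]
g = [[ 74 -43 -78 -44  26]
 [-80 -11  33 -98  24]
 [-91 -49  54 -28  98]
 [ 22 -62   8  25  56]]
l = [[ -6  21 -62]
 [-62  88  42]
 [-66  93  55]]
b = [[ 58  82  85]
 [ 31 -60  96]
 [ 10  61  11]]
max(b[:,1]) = 82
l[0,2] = -62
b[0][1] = 82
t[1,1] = -97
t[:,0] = [-99, 93, -57, -32]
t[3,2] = -91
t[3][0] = -32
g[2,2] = 54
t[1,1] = -97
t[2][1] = -15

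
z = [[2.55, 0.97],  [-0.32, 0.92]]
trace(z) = 3.47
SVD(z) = [[-1.0, -0.01], [-0.01, 1.00]] @ diag([2.728424200185218, 0.9736022718973358]) @ [[-0.93,  -0.36],[-0.36,  0.93]]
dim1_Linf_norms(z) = [2.55, 0.92]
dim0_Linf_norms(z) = [2.55, 0.97]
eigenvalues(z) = [2.33, 1.14]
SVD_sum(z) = [[2.55,0.98], [0.03,0.01]] + [[0.0,-0.01],[-0.35,0.91]]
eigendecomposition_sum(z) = [[2.76,1.9], [-0.63,-0.43]] + [[-0.21,  -0.93], [0.31,  1.35]]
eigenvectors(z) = [[0.98, -0.57], [-0.22, 0.82]]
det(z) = 2.66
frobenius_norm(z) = 2.90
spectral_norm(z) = 2.73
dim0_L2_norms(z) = [2.57, 1.34]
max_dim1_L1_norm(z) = 3.52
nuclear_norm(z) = 3.70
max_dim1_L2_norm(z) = 2.73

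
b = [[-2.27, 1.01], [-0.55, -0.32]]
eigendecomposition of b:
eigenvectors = [[-0.95, -0.53],[-0.32, -0.85]]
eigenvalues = [-1.92, -0.67]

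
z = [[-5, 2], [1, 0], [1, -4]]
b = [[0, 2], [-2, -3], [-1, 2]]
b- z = [[5, 0], [-3, -3], [-2, 6]]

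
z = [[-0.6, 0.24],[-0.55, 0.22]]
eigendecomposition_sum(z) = [[-0.60, 0.24], [-0.55, 0.22]] + [[0.0, -0.0],[0.00, -0.0]]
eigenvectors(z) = [[-0.74, -0.37], [-0.68, -0.93]]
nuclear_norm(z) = 0.88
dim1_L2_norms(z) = [0.65, 0.59]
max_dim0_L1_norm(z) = 1.15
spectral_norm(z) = 0.88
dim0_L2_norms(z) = [0.81, 0.33]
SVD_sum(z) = [[-0.60,0.24], [-0.55,0.22]] + [[0.0, 0.0], [-0.00, -0.00]]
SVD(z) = [[-0.74, -0.68], [-0.68, 0.74]] @ diag([0.8766413177577248, 3.3008968923746916e-17]) @ [[0.93, -0.37], [-0.37, -0.93]]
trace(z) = -0.38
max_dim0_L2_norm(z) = 0.81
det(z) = 0.00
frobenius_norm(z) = 0.88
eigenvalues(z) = [-0.38, -0.0]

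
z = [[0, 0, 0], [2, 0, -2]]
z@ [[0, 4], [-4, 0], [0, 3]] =[[0, 0], [0, 2]]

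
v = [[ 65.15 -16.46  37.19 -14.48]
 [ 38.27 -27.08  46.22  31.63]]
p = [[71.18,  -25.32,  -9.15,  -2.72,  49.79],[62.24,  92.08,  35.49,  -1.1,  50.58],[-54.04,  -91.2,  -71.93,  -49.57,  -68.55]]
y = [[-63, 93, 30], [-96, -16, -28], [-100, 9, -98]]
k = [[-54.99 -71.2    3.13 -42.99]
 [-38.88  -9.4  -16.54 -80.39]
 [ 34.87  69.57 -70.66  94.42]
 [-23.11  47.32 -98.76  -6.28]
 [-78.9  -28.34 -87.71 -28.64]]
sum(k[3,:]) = -80.83000000000001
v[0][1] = -16.46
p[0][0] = 71.18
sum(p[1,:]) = 239.29000000000002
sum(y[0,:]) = 60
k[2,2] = -70.66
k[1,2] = -16.54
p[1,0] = 62.24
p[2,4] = -68.55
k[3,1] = 47.32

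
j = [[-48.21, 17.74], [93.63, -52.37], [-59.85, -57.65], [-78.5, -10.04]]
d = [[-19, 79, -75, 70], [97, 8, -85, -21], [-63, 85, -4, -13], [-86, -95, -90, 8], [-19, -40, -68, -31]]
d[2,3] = -13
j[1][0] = 93.63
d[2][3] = -13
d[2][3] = -13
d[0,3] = 70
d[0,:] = [-19, 79, -75, 70]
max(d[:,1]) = 85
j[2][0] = -59.85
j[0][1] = 17.74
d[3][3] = 8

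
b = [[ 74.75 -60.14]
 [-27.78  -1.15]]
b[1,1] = -1.15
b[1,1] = -1.15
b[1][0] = -27.78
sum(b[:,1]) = -61.29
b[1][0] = -27.78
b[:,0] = [74.75, -27.78]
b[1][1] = -1.15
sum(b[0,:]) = 14.61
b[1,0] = -27.78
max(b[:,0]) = 74.75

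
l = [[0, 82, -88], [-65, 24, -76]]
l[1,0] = -65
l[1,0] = -65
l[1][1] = 24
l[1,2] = -76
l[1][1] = 24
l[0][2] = -88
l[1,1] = 24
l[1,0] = -65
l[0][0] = 0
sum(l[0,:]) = -6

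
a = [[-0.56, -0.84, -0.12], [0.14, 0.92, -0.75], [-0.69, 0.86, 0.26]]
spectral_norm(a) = 1.54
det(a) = -0.99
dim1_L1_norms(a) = [1.52, 1.81, 1.81]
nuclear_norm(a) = 3.17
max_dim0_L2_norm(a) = 1.51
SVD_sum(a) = [[-0.03, -0.79, 0.17], [0.04, 1.04, -0.22], [0.03, 0.74, -0.16]] + [[-0.27,0.04,0.15], [0.31,-0.05,-0.18], [-0.72,0.11,0.41]] + [[-0.26, -0.09, -0.44], [-0.21, -0.07, -0.35], [0.01, 0.0, 0.01]]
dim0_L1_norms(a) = [1.39, 2.62, 1.13]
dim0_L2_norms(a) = [0.9, 1.51, 0.8]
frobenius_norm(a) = 1.94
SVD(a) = [[-0.53, -0.32, -0.78], [0.69, 0.37, -0.62], [0.50, -0.87, 0.03]] @ diag([1.5397329792822019, 0.9645504076372656, 0.6665319674535785]) @ [[0.03, 0.98, -0.21], [0.86, -0.13, -0.49], [0.50, 0.17, 0.85]]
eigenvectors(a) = [[(0.87+0j), (-0.29-0.19j), -0.29+0.19j],[(0.14+0j), (0.12+0.6j), 0.12-0.60j],[(0.47+0j), (0.71+0j), 0.71-0.00j]]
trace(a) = 0.62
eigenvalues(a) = [(-0.76+0j), (0.69+0.91j), (0.69-0.91j)]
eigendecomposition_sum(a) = [[-0.61+0.00j, (-0.2+0j), (-0.22+0j)], [-0.10+0.00j, (-0.03+0j), (-0.03+0j)], [-0.33+0.00j, -0.11+0.00j, (-0.12+0j)]] + [[(0.03+0.12j), (-0.32+0.06j), (0.05-0.24j)], [(0.12-0.18j), 0.48+0.33j, (-0.36+0.24j)], [(-0.18-0.18j), (0.48-0.47j), (0.19+0.46j)]] + [[0.03-0.12j, -0.32-0.06j, 0.05+0.24j],[(0.12+0.18j), 0.48-0.33j, -0.36-0.24j],[-0.18+0.18j, (0.48+0.47j), 0.19-0.46j]]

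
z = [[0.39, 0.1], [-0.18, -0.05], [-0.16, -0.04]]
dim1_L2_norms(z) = [0.4, 0.19, 0.16]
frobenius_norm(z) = 0.47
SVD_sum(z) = [[0.39, 0.10],[-0.18, -0.05],[-0.16, -0.04]] + [[0.00, -0.00],[0.00, -0.00],[-0.00, 0.00]]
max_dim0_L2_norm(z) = 0.46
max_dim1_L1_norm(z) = 0.49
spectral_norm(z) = 0.47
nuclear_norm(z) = 0.48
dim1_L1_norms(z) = [0.49, 0.23, 0.2]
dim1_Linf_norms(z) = [0.39, 0.18, 0.16]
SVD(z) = [[-0.85, -0.26], [0.39, -0.89], [0.35, 0.38]] @ diag([0.4734832576230958, 0.003688461823179181]) @ [[-0.97, -0.25], [-0.25, 0.97]]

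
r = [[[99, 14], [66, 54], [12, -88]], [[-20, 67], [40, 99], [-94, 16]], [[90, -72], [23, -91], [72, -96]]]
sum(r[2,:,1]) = -259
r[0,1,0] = 66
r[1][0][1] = 67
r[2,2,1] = -96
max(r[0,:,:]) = 99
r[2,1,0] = 23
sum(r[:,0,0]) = 169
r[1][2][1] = 16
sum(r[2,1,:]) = -68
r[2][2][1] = -96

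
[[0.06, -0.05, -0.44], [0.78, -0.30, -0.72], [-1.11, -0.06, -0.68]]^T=[[0.06, 0.78, -1.11], [-0.05, -0.3, -0.06], [-0.44, -0.72, -0.68]]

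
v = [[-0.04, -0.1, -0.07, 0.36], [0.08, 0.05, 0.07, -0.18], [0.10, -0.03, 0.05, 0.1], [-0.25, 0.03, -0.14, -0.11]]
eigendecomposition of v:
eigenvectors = [[0.67+0.00j, (0.67-0j), -0.48+0.00j, (-0.32+0j)], [(-0.37-0.13j), -0.37+0.13j, (-0.4+0j), 0.74+0.00j], [0.12-0.24j, 0.12+0.24j, 0.78+0.00j, (0.53+0j)], [(-0.05+0.56j), -0.05-0.56j, (-0.02+0j), 0.27+0.00j]]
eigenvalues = [(-0.03+0.34j), (-0.03-0.34j), 0j, (-0+0j)]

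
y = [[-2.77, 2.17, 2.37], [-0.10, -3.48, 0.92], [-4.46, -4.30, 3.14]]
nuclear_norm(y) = 12.89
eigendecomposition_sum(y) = [[-0.96+1.10j, -0.98+1.58j, 1.32-0.23j], [(-0.33+0.24j), -0.37+0.37j, (0.37+0.02j)], [-2.13+0.15j, (-2.64+0.63j), 1.60+1.12j]] + [[(-0.96-1.1j), (-0.98-1.58j), 1.32+0.23j], [(-0.33-0.24j), (-0.37-0.37j), 0.37-0.02j], [(-2.13-0.15j), (-2.64-0.63j), 1.60-1.12j]] + [[-0.85-0.00j, 4.12-0.00j, -0.26+0.00j], [(0.57+0j), -2.74+0.00j, 0.17-0.00j], [-0.20-0.00j, (0.97-0j), -0.06+0.00j]]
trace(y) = -3.11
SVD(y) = [[-0.2,0.86,-0.47], [-0.35,-0.51,-0.78], [-0.91,0.01,0.4]] @ diag([7.586243994506735, 4.599502119296671, 0.7072356823548646]) @ [[0.61, 0.62, -0.48], [-0.52, 0.78, 0.35], [-0.59, -0.04, -0.80]]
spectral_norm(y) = 7.59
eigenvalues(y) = [(0.27+2.58j), (0.27-2.58j), (-3.66+0j)]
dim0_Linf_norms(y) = [4.46, 4.3, 3.14]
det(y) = -24.68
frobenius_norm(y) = 8.90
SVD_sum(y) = [[-0.92, -0.93, 0.72],[-1.64, -1.67, 1.29],[-4.26, -4.33, 3.35]] + [[-2.05,3.09,1.38], [1.21,-1.83,-0.82], [-0.03,0.04,0.02]] + [[0.2, 0.01, 0.27], [0.33, 0.02, 0.45], [-0.17, -0.01, -0.23]]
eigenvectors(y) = [[-0.40+0.39j, (-0.4-0.39j), (0.82+0j)],[(-0.13+0.08j), (-0.13-0.08j), -0.54+0.00j],[(-0.81+0j), -0.81-0.00j, (0.19+0j)]]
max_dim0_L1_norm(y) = 9.95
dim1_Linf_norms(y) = [2.77, 3.48, 4.46]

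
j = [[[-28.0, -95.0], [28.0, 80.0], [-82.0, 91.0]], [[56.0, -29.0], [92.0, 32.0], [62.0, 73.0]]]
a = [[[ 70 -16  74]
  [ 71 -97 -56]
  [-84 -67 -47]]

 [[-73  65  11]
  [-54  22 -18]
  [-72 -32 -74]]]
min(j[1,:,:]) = -29.0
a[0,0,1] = -16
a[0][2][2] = -47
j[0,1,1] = 80.0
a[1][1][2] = -18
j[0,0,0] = -28.0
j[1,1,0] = 92.0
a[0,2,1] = -67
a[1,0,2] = 11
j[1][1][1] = 32.0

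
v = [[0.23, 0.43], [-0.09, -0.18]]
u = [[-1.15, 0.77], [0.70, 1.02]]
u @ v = [[-0.33, -0.63], [0.07, 0.12]]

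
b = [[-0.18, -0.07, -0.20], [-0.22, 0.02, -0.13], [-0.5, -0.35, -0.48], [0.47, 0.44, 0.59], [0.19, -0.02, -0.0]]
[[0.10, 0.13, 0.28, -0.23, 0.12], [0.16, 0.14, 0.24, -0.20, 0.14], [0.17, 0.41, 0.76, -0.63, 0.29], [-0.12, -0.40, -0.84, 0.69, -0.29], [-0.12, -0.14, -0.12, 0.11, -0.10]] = b@[[-0.57, -0.74, -0.64, 0.62, -0.49],[0.61, -0.27, -0.19, 0.24, 0.19],[-0.21, 0.12, -0.78, 0.5, -0.24]]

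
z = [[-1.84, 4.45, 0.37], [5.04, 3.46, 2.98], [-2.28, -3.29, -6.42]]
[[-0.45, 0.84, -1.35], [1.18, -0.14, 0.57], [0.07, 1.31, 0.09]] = z @ [[0.29,0.01,0.25], [0.03,0.22,-0.2], [-0.13,-0.32,0.00]]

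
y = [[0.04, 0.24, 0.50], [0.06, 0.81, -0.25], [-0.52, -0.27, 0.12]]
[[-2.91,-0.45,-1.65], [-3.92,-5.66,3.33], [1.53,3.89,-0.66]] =y@ [[-0.66,  -3.85,  -1.23], [-5.72,  -5.99,  2.8], [-3.02,  2.29,  -4.55]]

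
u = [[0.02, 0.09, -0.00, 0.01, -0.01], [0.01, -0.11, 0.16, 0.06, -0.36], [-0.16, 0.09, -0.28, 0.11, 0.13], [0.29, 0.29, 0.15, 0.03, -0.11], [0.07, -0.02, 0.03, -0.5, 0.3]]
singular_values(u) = [0.65, 0.53, 0.39, 0.11, 0.02]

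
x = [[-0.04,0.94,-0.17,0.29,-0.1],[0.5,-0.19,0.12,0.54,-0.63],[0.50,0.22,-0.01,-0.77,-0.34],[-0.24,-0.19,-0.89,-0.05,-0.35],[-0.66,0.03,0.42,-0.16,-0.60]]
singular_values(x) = [1.01, 1.0, 1.0, 1.0, 0.99]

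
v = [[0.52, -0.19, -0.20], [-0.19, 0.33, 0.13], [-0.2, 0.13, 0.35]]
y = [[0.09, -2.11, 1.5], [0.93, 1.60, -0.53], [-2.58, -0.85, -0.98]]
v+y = [[0.61, -2.3, 1.30], [0.74, 1.93, -0.40], [-2.78, -0.72, -0.63]]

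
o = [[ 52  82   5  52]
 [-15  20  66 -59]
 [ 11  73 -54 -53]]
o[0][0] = 52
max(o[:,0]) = 52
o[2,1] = 73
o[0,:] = [52, 82, 5, 52]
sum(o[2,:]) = -23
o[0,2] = 5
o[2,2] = -54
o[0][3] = 52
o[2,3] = -53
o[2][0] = 11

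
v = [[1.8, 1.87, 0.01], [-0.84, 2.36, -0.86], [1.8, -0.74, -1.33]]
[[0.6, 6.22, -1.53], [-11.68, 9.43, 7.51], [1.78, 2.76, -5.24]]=v @[[2.89, 0.39, -2.79], [-2.48, 2.97, 1.87], [3.95, -3.20, -0.88]]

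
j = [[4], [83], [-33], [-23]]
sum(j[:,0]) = 31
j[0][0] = 4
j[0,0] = 4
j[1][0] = 83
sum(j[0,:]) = 4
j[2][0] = -33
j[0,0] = 4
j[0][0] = 4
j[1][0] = 83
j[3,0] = -23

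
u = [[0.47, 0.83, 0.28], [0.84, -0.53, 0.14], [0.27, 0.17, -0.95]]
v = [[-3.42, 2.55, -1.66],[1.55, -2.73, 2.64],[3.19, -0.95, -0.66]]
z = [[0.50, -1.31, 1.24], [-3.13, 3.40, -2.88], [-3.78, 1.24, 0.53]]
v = u @ z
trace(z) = 4.43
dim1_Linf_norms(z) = [1.31, 3.4, 3.78]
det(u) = 1.00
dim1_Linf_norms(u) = [0.83, 0.84, 0.95]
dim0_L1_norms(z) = [7.41, 5.95, 4.65]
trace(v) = -6.81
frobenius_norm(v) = 7.02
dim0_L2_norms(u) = [1.0, 1.0, 1.0]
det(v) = -2.67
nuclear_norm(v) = 9.39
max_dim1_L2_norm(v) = 4.58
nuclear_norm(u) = 3.00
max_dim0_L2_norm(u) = 1.0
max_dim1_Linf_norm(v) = 3.42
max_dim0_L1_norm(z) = 7.41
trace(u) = -1.01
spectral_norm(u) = 1.00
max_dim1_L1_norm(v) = 7.63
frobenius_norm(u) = 1.73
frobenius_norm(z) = 7.02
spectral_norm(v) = 6.43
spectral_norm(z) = 6.43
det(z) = -2.62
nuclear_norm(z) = 9.38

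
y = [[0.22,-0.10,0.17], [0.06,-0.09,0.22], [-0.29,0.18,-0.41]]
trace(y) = -0.28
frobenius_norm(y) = 0.66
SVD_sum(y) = [[0.16,-0.1,0.22], [0.13,-0.08,0.18], [-0.29,0.18,-0.40]] + [[0.06, 0.0, -0.04],[-0.07, -0.00, 0.05],[0.01, 0.0, -0.00]] + [[-0.0, -0.01, -0.00], [-0.0, -0.01, -0.0], [-0.00, -0.01, -0.0]]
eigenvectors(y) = [[0.30, 0.82, 0.2], [0.5, -0.27, 0.94], [-0.81, -0.51, 0.28]]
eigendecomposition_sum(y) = [[0.07, -0.06, 0.14], [0.12, -0.10, 0.24], [-0.19, 0.16, -0.39]] + [[0.15, -0.04, 0.03], [-0.05, 0.01, -0.01], [-0.1, 0.03, -0.02]] + [[-0.00, -0.00, -0.0],[-0.01, -0.01, -0.01],[-0.00, -0.00, -0.00]]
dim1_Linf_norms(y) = [0.22, 0.22, 0.41]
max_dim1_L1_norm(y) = 0.88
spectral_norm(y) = 0.65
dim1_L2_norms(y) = [0.3, 0.25, 0.53]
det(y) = 0.00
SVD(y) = [[-0.44, 0.69, 0.57], [-0.36, -0.72, 0.59], [0.82, 0.06, 0.56]] @ diag([0.6474586408315519, 0.11268792074203249, 0.009936847155753766]) @ [[-0.55, 0.35, -0.76], [0.82, 0.05, -0.57], [-0.16, -0.94, -0.31]]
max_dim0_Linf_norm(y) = 0.41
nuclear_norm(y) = 0.77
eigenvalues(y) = [-0.41, 0.15, -0.01]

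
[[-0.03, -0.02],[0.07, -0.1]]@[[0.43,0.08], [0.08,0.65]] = [[-0.01, -0.02], [0.02, -0.06]]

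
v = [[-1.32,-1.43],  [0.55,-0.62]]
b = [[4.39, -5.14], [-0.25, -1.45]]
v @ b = [[-5.44, 8.86], [2.57, -1.93]]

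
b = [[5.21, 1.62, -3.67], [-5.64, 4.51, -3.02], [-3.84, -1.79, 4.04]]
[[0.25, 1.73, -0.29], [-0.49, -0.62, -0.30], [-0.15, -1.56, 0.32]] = b @[[0.07,0.18,0.00], [0.0,-0.08,-0.02], [0.03,-0.25,0.07]]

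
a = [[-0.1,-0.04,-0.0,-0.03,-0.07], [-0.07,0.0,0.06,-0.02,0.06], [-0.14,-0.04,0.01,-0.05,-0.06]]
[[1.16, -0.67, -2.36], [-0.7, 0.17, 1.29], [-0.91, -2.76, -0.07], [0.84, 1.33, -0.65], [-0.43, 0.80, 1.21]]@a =[[0.26, 0.05, -0.06, 0.10, 0.02], [-0.12, -0.02, 0.02, -0.05, -0.02], [0.29, 0.04, -0.17, 0.09, -0.1], [-0.09, -0.01, 0.07, -0.02, 0.06], [-0.18, -0.03, 0.06, -0.06, 0.01]]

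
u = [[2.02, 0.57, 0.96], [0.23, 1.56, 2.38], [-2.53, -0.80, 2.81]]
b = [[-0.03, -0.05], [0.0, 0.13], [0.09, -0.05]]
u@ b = [[0.03, -0.07], [0.21, 0.07], [0.33, -0.12]]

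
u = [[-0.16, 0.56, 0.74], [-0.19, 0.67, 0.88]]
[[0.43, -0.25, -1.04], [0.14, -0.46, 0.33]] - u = [[0.59,-0.81,-1.78], [0.33,-1.13,-0.55]]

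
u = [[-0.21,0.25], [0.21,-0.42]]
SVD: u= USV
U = [[-0.57, 0.82], [0.82, 0.57]]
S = [0.57, 0.06]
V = [[0.51,-0.86], [-0.86,-0.51]]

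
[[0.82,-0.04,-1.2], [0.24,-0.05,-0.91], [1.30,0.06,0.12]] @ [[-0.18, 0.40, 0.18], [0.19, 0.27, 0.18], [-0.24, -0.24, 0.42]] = [[0.13, 0.61, -0.36], [0.17, 0.3, -0.35], [-0.25, 0.51, 0.3]]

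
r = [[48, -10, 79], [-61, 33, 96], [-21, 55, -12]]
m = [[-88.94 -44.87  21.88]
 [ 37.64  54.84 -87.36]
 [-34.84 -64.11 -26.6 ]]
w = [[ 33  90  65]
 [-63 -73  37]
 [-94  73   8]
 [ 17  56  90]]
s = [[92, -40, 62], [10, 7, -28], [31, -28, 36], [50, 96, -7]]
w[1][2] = 37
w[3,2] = 90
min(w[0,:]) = 33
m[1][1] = 54.84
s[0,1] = -40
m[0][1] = -44.87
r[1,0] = -61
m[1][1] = 54.84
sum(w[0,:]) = 188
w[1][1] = -73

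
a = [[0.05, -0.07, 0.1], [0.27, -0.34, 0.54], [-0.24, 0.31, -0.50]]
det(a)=-0.000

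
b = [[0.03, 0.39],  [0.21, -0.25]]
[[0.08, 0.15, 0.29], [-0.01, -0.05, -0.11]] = b @ [[0.18, 0.2, 0.31], [0.20, 0.37, 0.72]]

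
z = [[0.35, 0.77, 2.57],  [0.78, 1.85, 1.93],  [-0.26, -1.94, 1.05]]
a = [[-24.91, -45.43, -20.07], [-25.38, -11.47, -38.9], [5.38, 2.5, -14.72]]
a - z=[[-25.26, -46.2, -22.64],[-26.16, -13.32, -40.83],[5.64, 4.44, -15.77]]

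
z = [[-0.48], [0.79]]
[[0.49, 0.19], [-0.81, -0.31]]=z @ [[-1.02, -0.39]]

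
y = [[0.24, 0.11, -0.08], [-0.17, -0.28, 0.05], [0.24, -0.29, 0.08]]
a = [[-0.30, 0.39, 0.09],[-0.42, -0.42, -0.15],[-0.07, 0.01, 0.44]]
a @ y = [[-0.12, -0.17, 0.05], [-0.07, 0.11, 0.0], [0.09, -0.14, 0.04]]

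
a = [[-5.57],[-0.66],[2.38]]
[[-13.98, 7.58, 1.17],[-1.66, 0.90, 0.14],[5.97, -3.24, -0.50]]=a @ [[2.51, -1.36, -0.21]]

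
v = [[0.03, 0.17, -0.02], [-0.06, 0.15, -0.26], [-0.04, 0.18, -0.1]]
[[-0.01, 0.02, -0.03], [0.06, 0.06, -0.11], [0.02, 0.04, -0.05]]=v @ [[-0.10, -0.22, -0.08],[-0.04, 0.14, -0.1],[-0.23, -0.10, 0.39]]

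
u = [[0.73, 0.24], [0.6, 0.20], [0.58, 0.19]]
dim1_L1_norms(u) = [0.97, 0.8, 0.77]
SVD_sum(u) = [[0.73, 0.24], [0.6, 0.20], [0.58, 0.19]] + [[0.0, -0.00], [-0.0, 0.00], [0.00, -0.00]]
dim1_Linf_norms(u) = [0.73, 0.6, 0.58]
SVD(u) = [[-0.66, 0.29], [-0.54, -0.82], [-0.52, 0.49]] @ diag([1.1674733175316978, 0.002460254363107576]) @ [[-0.95,-0.31],[0.31,-0.95]]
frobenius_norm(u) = 1.17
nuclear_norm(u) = 1.17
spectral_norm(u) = 1.17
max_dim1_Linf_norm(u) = 0.73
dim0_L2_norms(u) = [1.11, 0.37]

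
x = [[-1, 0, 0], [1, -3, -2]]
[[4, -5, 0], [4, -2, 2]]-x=[[5, -5, 0], [3, 1, 4]]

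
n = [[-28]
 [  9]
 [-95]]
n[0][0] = -28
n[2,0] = -95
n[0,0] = -28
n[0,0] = -28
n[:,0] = [-28, 9, -95]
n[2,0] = -95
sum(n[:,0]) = -114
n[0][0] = -28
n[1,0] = 9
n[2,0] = -95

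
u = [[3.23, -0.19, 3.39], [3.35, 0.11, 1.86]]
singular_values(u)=[5.98, 0.92]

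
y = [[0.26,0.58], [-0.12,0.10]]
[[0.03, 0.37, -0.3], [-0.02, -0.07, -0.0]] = y @ [[0.16, 0.79, -0.29], [-0.02, 0.28, -0.39]]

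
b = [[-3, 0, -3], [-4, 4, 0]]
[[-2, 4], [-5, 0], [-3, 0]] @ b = [[-10, 16, 6], [15, 0, 15], [9, 0, 9]]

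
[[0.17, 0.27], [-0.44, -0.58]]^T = [[0.17, -0.44], [0.27, -0.58]]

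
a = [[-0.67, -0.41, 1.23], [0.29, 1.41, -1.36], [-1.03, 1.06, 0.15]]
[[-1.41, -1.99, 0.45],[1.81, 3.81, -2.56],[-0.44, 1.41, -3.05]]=a@[[1.32, 0.53, 1.69], [0.89, 1.94, -1.35], [-0.13, -0.68, 0.84]]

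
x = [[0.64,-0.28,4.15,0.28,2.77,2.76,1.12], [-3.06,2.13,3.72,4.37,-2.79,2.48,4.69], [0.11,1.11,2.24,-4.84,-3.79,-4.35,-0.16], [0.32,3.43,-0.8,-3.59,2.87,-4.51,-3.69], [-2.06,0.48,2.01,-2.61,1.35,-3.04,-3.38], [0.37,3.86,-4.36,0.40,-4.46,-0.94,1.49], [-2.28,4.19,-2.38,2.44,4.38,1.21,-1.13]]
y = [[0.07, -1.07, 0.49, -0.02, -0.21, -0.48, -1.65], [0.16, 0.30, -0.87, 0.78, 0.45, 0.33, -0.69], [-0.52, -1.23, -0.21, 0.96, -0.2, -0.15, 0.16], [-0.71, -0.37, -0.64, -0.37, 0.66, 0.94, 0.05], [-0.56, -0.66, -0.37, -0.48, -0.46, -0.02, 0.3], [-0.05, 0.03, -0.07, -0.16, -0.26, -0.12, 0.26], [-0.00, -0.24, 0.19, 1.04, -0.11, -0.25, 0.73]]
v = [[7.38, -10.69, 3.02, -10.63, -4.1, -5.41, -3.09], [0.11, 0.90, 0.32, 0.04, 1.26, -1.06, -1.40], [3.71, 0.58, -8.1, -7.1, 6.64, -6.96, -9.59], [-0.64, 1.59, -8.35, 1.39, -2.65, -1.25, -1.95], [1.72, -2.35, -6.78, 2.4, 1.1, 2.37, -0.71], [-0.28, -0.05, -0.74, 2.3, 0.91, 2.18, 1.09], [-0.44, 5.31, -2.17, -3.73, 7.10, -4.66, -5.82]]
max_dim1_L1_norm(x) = 23.24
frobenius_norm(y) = 3.92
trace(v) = -0.97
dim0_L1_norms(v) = [14.28, 21.47, 29.48, 27.59, 23.76, 23.89, 23.65]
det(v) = 2.29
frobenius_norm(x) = 19.98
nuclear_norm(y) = 8.37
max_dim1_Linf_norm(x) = 4.84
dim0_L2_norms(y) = [1.06, 1.84, 1.28, 1.73, 1.01, 1.15, 1.98]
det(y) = -0.00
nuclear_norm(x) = 43.22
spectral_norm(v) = 22.40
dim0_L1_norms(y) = [2.07, 3.9, 2.84, 3.81, 2.35, 2.29, 3.84]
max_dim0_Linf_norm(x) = 4.84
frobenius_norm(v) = 31.42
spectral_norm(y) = 2.24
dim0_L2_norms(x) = [4.41, 7.09, 8.09, 8.27, 8.89, 8.04, 7.2]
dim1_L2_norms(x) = [5.86, 9.1, 7.94, 8.22, 6.15, 7.56, 7.5]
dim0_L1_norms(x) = [8.84, 15.48, 19.66, 18.53, 22.41, 19.29, 15.66]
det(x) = -12912.48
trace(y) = -0.06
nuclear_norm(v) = 58.07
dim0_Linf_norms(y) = [0.71, 1.23, 0.87, 1.04, 0.66, 0.94, 1.65]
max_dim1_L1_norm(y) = 3.99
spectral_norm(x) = 12.74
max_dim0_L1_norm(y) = 3.9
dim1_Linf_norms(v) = [10.69, 1.4, 9.59, 8.35, 6.78, 2.3, 7.1]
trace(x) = 0.70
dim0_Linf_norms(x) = [3.06, 4.19, 4.36, 4.84, 4.46, 4.51, 4.69]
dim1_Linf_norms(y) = [1.65, 0.87, 1.23, 0.94, 0.66, 0.26, 1.04]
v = y @ x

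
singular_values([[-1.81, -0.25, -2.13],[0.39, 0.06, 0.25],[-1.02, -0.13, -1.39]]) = [3.32, 0.18, 0.0]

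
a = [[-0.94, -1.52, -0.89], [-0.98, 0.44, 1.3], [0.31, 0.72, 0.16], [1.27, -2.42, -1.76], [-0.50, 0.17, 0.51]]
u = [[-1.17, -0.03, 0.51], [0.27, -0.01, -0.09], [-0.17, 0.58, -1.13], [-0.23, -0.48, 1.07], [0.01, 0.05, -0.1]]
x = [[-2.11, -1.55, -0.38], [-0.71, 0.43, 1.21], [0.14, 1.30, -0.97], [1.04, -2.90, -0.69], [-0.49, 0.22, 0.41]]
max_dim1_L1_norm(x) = 4.63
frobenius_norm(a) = 4.31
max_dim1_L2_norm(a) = 3.25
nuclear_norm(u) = 3.02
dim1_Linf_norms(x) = [2.11, 1.21, 1.3, 2.9, 0.49]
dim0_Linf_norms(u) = [1.17, 0.58, 1.13]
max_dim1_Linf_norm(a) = 2.42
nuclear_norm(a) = 6.29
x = a + u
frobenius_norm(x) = 4.71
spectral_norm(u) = 1.86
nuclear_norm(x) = 7.77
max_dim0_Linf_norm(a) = 2.42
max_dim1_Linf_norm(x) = 2.9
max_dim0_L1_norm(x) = 6.4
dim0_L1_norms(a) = [4.0, 5.27, 4.62]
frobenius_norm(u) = 2.19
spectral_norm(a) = 3.87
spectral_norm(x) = 3.62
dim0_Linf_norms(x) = [2.11, 2.9, 1.21]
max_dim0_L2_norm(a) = 2.98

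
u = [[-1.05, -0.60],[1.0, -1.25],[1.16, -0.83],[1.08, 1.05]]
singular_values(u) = [2.19, 1.88]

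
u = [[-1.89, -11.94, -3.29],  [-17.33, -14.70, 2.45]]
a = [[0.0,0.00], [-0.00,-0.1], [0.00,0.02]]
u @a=[[0.00, 1.13], [0.00, 1.52]]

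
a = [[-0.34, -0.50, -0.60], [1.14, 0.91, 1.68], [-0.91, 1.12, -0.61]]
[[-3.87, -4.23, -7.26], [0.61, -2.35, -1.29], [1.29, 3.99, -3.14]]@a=[[3.1, -10.05, -0.36], [-1.71, -3.89, -3.53], [6.97, -0.53, 7.84]]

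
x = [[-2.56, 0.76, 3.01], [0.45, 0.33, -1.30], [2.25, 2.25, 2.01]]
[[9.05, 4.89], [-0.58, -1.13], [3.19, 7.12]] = x @[[-2.05,0.22],  [3.02,1.71],  [0.50,1.38]]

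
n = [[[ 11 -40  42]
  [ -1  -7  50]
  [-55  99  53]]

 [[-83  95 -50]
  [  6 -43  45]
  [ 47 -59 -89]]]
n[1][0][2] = -50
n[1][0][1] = 95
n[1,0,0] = -83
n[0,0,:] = [11, -40, 42]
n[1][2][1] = -59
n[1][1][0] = 6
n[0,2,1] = 99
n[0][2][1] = 99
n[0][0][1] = -40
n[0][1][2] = 50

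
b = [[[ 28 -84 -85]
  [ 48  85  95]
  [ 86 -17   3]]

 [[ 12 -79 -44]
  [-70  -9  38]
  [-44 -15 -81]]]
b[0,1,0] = 48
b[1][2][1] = -15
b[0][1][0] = 48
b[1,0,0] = 12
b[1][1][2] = 38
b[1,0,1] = -79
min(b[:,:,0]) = -70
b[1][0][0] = 12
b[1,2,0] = -44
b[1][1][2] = 38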